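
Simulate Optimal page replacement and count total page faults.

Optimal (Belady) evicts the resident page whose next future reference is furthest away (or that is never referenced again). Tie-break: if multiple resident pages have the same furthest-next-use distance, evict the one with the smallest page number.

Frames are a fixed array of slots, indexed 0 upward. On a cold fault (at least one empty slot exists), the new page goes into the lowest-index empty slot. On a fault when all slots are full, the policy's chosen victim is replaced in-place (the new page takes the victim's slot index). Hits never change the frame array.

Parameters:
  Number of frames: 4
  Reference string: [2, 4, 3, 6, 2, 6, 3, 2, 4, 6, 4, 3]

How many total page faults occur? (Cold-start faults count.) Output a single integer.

Answer: 4

Derivation:
Step 0: ref 2 → FAULT, frames=[2,-,-,-]
Step 1: ref 4 → FAULT, frames=[2,4,-,-]
Step 2: ref 3 → FAULT, frames=[2,4,3,-]
Step 3: ref 6 → FAULT, frames=[2,4,3,6]
Step 4: ref 2 → HIT, frames=[2,4,3,6]
Step 5: ref 6 → HIT, frames=[2,4,3,6]
Step 6: ref 3 → HIT, frames=[2,4,3,6]
Step 7: ref 2 → HIT, frames=[2,4,3,6]
Step 8: ref 4 → HIT, frames=[2,4,3,6]
Step 9: ref 6 → HIT, frames=[2,4,3,6]
Step 10: ref 4 → HIT, frames=[2,4,3,6]
Step 11: ref 3 → HIT, frames=[2,4,3,6]
Total faults: 4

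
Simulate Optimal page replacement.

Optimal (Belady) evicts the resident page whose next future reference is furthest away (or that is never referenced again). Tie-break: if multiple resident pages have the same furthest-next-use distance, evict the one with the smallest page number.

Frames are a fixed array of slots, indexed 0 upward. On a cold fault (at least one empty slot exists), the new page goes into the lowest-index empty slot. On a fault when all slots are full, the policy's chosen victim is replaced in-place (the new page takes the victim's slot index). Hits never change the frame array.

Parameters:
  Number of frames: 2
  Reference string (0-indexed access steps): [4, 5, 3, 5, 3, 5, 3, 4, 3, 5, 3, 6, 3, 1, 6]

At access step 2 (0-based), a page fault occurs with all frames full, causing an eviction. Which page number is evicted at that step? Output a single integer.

Answer: 4

Derivation:
Step 0: ref 4 -> FAULT, frames=[4,-]
Step 1: ref 5 -> FAULT, frames=[4,5]
Step 2: ref 3 -> FAULT, evict 4, frames=[3,5]
At step 2: evicted page 4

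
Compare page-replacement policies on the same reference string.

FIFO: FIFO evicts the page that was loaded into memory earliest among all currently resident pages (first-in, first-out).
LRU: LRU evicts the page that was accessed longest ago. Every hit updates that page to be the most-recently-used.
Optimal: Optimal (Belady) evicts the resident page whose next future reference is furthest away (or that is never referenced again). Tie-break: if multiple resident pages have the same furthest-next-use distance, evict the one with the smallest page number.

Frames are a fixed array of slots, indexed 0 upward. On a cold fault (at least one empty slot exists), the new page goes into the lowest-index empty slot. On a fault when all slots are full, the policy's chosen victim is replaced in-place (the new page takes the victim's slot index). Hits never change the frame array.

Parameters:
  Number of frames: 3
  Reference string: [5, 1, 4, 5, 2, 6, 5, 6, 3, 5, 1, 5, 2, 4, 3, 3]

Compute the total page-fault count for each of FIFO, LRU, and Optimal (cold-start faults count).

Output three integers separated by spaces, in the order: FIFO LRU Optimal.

Answer: 11 10 8

Derivation:
--- FIFO ---
  step 0: ref 5 -> FAULT, frames=[5,-,-] (faults so far: 1)
  step 1: ref 1 -> FAULT, frames=[5,1,-] (faults so far: 2)
  step 2: ref 4 -> FAULT, frames=[5,1,4] (faults so far: 3)
  step 3: ref 5 -> HIT, frames=[5,1,4] (faults so far: 3)
  step 4: ref 2 -> FAULT, evict 5, frames=[2,1,4] (faults so far: 4)
  step 5: ref 6 -> FAULT, evict 1, frames=[2,6,4] (faults so far: 5)
  step 6: ref 5 -> FAULT, evict 4, frames=[2,6,5] (faults so far: 6)
  step 7: ref 6 -> HIT, frames=[2,6,5] (faults so far: 6)
  step 8: ref 3 -> FAULT, evict 2, frames=[3,6,5] (faults so far: 7)
  step 9: ref 5 -> HIT, frames=[3,6,5] (faults so far: 7)
  step 10: ref 1 -> FAULT, evict 6, frames=[3,1,5] (faults so far: 8)
  step 11: ref 5 -> HIT, frames=[3,1,5] (faults so far: 8)
  step 12: ref 2 -> FAULT, evict 5, frames=[3,1,2] (faults so far: 9)
  step 13: ref 4 -> FAULT, evict 3, frames=[4,1,2] (faults so far: 10)
  step 14: ref 3 -> FAULT, evict 1, frames=[4,3,2] (faults so far: 11)
  step 15: ref 3 -> HIT, frames=[4,3,2] (faults so far: 11)
  FIFO total faults: 11
--- LRU ---
  step 0: ref 5 -> FAULT, frames=[5,-,-] (faults so far: 1)
  step 1: ref 1 -> FAULT, frames=[5,1,-] (faults so far: 2)
  step 2: ref 4 -> FAULT, frames=[5,1,4] (faults so far: 3)
  step 3: ref 5 -> HIT, frames=[5,1,4] (faults so far: 3)
  step 4: ref 2 -> FAULT, evict 1, frames=[5,2,4] (faults so far: 4)
  step 5: ref 6 -> FAULT, evict 4, frames=[5,2,6] (faults so far: 5)
  step 6: ref 5 -> HIT, frames=[5,2,6] (faults so far: 5)
  step 7: ref 6 -> HIT, frames=[5,2,6] (faults so far: 5)
  step 8: ref 3 -> FAULT, evict 2, frames=[5,3,6] (faults so far: 6)
  step 9: ref 5 -> HIT, frames=[5,3,6] (faults so far: 6)
  step 10: ref 1 -> FAULT, evict 6, frames=[5,3,1] (faults so far: 7)
  step 11: ref 5 -> HIT, frames=[5,3,1] (faults so far: 7)
  step 12: ref 2 -> FAULT, evict 3, frames=[5,2,1] (faults so far: 8)
  step 13: ref 4 -> FAULT, evict 1, frames=[5,2,4] (faults so far: 9)
  step 14: ref 3 -> FAULT, evict 5, frames=[3,2,4] (faults so far: 10)
  step 15: ref 3 -> HIT, frames=[3,2,4] (faults so far: 10)
  LRU total faults: 10
--- Optimal ---
  step 0: ref 5 -> FAULT, frames=[5,-,-] (faults so far: 1)
  step 1: ref 1 -> FAULT, frames=[5,1,-] (faults so far: 2)
  step 2: ref 4 -> FAULT, frames=[5,1,4] (faults so far: 3)
  step 3: ref 5 -> HIT, frames=[5,1,4] (faults so far: 3)
  step 4: ref 2 -> FAULT, evict 4, frames=[5,1,2] (faults so far: 4)
  step 5: ref 6 -> FAULT, evict 2, frames=[5,1,6] (faults so far: 5)
  step 6: ref 5 -> HIT, frames=[5,1,6] (faults so far: 5)
  step 7: ref 6 -> HIT, frames=[5,1,6] (faults so far: 5)
  step 8: ref 3 -> FAULT, evict 6, frames=[5,1,3] (faults so far: 6)
  step 9: ref 5 -> HIT, frames=[5,1,3] (faults so far: 6)
  step 10: ref 1 -> HIT, frames=[5,1,3] (faults so far: 6)
  step 11: ref 5 -> HIT, frames=[5,1,3] (faults so far: 6)
  step 12: ref 2 -> FAULT, evict 1, frames=[5,2,3] (faults so far: 7)
  step 13: ref 4 -> FAULT, evict 2, frames=[5,4,3] (faults so far: 8)
  step 14: ref 3 -> HIT, frames=[5,4,3] (faults so far: 8)
  step 15: ref 3 -> HIT, frames=[5,4,3] (faults so far: 8)
  Optimal total faults: 8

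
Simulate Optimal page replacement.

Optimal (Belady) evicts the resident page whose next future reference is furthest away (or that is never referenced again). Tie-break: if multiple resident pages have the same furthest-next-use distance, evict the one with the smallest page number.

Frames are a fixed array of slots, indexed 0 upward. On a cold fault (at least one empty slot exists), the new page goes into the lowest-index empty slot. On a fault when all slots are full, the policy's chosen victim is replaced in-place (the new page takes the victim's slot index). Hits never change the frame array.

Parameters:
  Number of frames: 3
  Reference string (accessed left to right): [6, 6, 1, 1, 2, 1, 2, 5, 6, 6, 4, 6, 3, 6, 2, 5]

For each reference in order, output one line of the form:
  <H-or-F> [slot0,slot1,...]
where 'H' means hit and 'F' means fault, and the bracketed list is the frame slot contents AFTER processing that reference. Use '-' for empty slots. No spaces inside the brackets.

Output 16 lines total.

F [6,-,-]
H [6,-,-]
F [6,1,-]
H [6,1,-]
F [6,1,2]
H [6,1,2]
H [6,1,2]
F [6,5,2]
H [6,5,2]
H [6,5,2]
F [6,4,2]
H [6,4,2]
F [6,3,2]
H [6,3,2]
H [6,3,2]
F [6,3,5]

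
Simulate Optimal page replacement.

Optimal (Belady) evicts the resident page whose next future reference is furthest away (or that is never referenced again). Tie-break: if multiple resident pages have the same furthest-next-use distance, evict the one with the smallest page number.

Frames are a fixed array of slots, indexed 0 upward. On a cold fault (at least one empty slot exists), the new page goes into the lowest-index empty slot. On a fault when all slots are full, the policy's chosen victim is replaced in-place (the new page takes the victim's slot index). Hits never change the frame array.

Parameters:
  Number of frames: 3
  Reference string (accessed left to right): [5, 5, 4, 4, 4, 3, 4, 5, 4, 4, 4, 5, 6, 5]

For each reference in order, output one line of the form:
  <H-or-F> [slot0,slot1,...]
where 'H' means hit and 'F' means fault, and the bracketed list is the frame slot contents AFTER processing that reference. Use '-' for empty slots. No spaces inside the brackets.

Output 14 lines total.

F [5,-,-]
H [5,-,-]
F [5,4,-]
H [5,4,-]
H [5,4,-]
F [5,4,3]
H [5,4,3]
H [5,4,3]
H [5,4,3]
H [5,4,3]
H [5,4,3]
H [5,4,3]
F [5,4,6]
H [5,4,6]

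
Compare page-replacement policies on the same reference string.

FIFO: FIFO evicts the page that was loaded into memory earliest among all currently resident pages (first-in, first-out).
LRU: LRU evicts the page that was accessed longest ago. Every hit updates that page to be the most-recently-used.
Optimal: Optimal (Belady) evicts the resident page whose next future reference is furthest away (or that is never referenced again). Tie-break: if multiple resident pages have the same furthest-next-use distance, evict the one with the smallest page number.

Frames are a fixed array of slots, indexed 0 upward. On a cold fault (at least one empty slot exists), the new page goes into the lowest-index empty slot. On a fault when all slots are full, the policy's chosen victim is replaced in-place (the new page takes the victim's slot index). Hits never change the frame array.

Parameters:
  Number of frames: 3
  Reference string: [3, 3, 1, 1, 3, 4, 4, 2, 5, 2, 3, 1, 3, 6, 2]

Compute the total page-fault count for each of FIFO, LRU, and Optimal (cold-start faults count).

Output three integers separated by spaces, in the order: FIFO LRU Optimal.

--- FIFO ---
  step 0: ref 3 -> FAULT, frames=[3,-,-] (faults so far: 1)
  step 1: ref 3 -> HIT, frames=[3,-,-] (faults so far: 1)
  step 2: ref 1 -> FAULT, frames=[3,1,-] (faults so far: 2)
  step 3: ref 1 -> HIT, frames=[3,1,-] (faults so far: 2)
  step 4: ref 3 -> HIT, frames=[3,1,-] (faults so far: 2)
  step 5: ref 4 -> FAULT, frames=[3,1,4] (faults so far: 3)
  step 6: ref 4 -> HIT, frames=[3,1,4] (faults so far: 3)
  step 7: ref 2 -> FAULT, evict 3, frames=[2,1,4] (faults so far: 4)
  step 8: ref 5 -> FAULT, evict 1, frames=[2,5,4] (faults so far: 5)
  step 9: ref 2 -> HIT, frames=[2,5,4] (faults so far: 5)
  step 10: ref 3 -> FAULT, evict 4, frames=[2,5,3] (faults so far: 6)
  step 11: ref 1 -> FAULT, evict 2, frames=[1,5,3] (faults so far: 7)
  step 12: ref 3 -> HIT, frames=[1,5,3] (faults so far: 7)
  step 13: ref 6 -> FAULT, evict 5, frames=[1,6,3] (faults so far: 8)
  step 14: ref 2 -> FAULT, evict 3, frames=[1,6,2] (faults so far: 9)
  FIFO total faults: 9
--- LRU ---
  step 0: ref 3 -> FAULT, frames=[3,-,-] (faults so far: 1)
  step 1: ref 3 -> HIT, frames=[3,-,-] (faults so far: 1)
  step 2: ref 1 -> FAULT, frames=[3,1,-] (faults so far: 2)
  step 3: ref 1 -> HIT, frames=[3,1,-] (faults so far: 2)
  step 4: ref 3 -> HIT, frames=[3,1,-] (faults so far: 2)
  step 5: ref 4 -> FAULT, frames=[3,1,4] (faults so far: 3)
  step 6: ref 4 -> HIT, frames=[3,1,4] (faults so far: 3)
  step 7: ref 2 -> FAULT, evict 1, frames=[3,2,4] (faults so far: 4)
  step 8: ref 5 -> FAULT, evict 3, frames=[5,2,4] (faults so far: 5)
  step 9: ref 2 -> HIT, frames=[5,2,4] (faults so far: 5)
  step 10: ref 3 -> FAULT, evict 4, frames=[5,2,3] (faults so far: 6)
  step 11: ref 1 -> FAULT, evict 5, frames=[1,2,3] (faults so far: 7)
  step 12: ref 3 -> HIT, frames=[1,2,3] (faults so far: 7)
  step 13: ref 6 -> FAULT, evict 2, frames=[1,6,3] (faults so far: 8)
  step 14: ref 2 -> FAULT, evict 1, frames=[2,6,3] (faults so far: 9)
  LRU total faults: 9
--- Optimal ---
  step 0: ref 3 -> FAULT, frames=[3,-,-] (faults so far: 1)
  step 1: ref 3 -> HIT, frames=[3,-,-] (faults so far: 1)
  step 2: ref 1 -> FAULT, frames=[3,1,-] (faults so far: 2)
  step 3: ref 1 -> HIT, frames=[3,1,-] (faults so far: 2)
  step 4: ref 3 -> HIT, frames=[3,1,-] (faults so far: 2)
  step 5: ref 4 -> FAULT, frames=[3,1,4] (faults so far: 3)
  step 6: ref 4 -> HIT, frames=[3,1,4] (faults so far: 3)
  step 7: ref 2 -> FAULT, evict 4, frames=[3,1,2] (faults so far: 4)
  step 8: ref 5 -> FAULT, evict 1, frames=[3,5,2] (faults so far: 5)
  step 9: ref 2 -> HIT, frames=[3,5,2] (faults so far: 5)
  step 10: ref 3 -> HIT, frames=[3,5,2] (faults so far: 5)
  step 11: ref 1 -> FAULT, evict 5, frames=[3,1,2] (faults so far: 6)
  step 12: ref 3 -> HIT, frames=[3,1,2] (faults so far: 6)
  step 13: ref 6 -> FAULT, evict 1, frames=[3,6,2] (faults so far: 7)
  step 14: ref 2 -> HIT, frames=[3,6,2] (faults so far: 7)
  Optimal total faults: 7

Answer: 9 9 7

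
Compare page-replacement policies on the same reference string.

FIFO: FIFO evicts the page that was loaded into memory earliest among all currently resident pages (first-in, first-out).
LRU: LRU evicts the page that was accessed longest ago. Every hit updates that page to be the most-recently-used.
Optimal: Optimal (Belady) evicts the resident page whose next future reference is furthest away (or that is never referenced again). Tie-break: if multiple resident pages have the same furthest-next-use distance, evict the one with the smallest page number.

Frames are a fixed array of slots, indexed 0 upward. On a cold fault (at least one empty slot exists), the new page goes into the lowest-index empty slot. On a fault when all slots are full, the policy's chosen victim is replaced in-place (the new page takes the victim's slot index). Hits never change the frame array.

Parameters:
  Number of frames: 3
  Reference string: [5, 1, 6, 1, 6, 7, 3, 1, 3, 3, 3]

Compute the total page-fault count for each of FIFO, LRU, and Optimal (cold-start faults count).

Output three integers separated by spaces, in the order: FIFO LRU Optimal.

--- FIFO ---
  step 0: ref 5 -> FAULT, frames=[5,-,-] (faults so far: 1)
  step 1: ref 1 -> FAULT, frames=[5,1,-] (faults so far: 2)
  step 2: ref 6 -> FAULT, frames=[5,1,6] (faults so far: 3)
  step 3: ref 1 -> HIT, frames=[5,1,6] (faults so far: 3)
  step 4: ref 6 -> HIT, frames=[5,1,6] (faults so far: 3)
  step 5: ref 7 -> FAULT, evict 5, frames=[7,1,6] (faults so far: 4)
  step 6: ref 3 -> FAULT, evict 1, frames=[7,3,6] (faults so far: 5)
  step 7: ref 1 -> FAULT, evict 6, frames=[7,3,1] (faults so far: 6)
  step 8: ref 3 -> HIT, frames=[7,3,1] (faults so far: 6)
  step 9: ref 3 -> HIT, frames=[7,3,1] (faults so far: 6)
  step 10: ref 3 -> HIT, frames=[7,3,1] (faults so far: 6)
  FIFO total faults: 6
--- LRU ---
  step 0: ref 5 -> FAULT, frames=[5,-,-] (faults so far: 1)
  step 1: ref 1 -> FAULT, frames=[5,1,-] (faults so far: 2)
  step 2: ref 6 -> FAULT, frames=[5,1,6] (faults so far: 3)
  step 3: ref 1 -> HIT, frames=[5,1,6] (faults so far: 3)
  step 4: ref 6 -> HIT, frames=[5,1,6] (faults so far: 3)
  step 5: ref 7 -> FAULT, evict 5, frames=[7,1,6] (faults so far: 4)
  step 6: ref 3 -> FAULT, evict 1, frames=[7,3,6] (faults so far: 5)
  step 7: ref 1 -> FAULT, evict 6, frames=[7,3,1] (faults so far: 6)
  step 8: ref 3 -> HIT, frames=[7,3,1] (faults so far: 6)
  step 9: ref 3 -> HIT, frames=[7,3,1] (faults so far: 6)
  step 10: ref 3 -> HIT, frames=[7,3,1] (faults so far: 6)
  LRU total faults: 6
--- Optimal ---
  step 0: ref 5 -> FAULT, frames=[5,-,-] (faults so far: 1)
  step 1: ref 1 -> FAULT, frames=[5,1,-] (faults so far: 2)
  step 2: ref 6 -> FAULT, frames=[5,1,6] (faults so far: 3)
  step 3: ref 1 -> HIT, frames=[5,1,6] (faults so far: 3)
  step 4: ref 6 -> HIT, frames=[5,1,6] (faults so far: 3)
  step 5: ref 7 -> FAULT, evict 5, frames=[7,1,6] (faults so far: 4)
  step 6: ref 3 -> FAULT, evict 6, frames=[7,1,3] (faults so far: 5)
  step 7: ref 1 -> HIT, frames=[7,1,3] (faults so far: 5)
  step 8: ref 3 -> HIT, frames=[7,1,3] (faults so far: 5)
  step 9: ref 3 -> HIT, frames=[7,1,3] (faults so far: 5)
  step 10: ref 3 -> HIT, frames=[7,1,3] (faults so far: 5)
  Optimal total faults: 5

Answer: 6 6 5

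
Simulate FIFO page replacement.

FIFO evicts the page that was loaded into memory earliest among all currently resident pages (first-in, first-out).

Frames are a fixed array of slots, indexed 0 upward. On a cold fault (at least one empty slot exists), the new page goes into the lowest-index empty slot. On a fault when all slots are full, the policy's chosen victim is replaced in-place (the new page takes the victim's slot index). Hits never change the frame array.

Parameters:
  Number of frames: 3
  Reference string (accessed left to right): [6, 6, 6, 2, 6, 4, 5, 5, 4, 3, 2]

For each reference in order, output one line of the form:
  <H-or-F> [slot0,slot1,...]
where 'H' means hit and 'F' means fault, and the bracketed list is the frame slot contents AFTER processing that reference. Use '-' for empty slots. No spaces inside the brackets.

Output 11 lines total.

F [6,-,-]
H [6,-,-]
H [6,-,-]
F [6,2,-]
H [6,2,-]
F [6,2,4]
F [5,2,4]
H [5,2,4]
H [5,2,4]
F [5,3,4]
F [5,3,2]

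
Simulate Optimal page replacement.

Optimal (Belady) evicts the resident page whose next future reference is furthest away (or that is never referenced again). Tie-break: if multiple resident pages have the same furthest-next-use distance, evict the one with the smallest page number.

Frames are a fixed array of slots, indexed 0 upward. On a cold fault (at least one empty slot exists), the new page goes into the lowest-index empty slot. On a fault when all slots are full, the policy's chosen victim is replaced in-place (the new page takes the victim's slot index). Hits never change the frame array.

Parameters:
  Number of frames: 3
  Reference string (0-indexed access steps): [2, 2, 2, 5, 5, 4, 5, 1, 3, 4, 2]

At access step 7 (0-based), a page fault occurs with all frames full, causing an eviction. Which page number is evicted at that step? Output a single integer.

Step 0: ref 2 -> FAULT, frames=[2,-,-]
Step 1: ref 2 -> HIT, frames=[2,-,-]
Step 2: ref 2 -> HIT, frames=[2,-,-]
Step 3: ref 5 -> FAULT, frames=[2,5,-]
Step 4: ref 5 -> HIT, frames=[2,5,-]
Step 5: ref 4 -> FAULT, frames=[2,5,4]
Step 6: ref 5 -> HIT, frames=[2,5,4]
Step 7: ref 1 -> FAULT, evict 5, frames=[2,1,4]
At step 7: evicted page 5

Answer: 5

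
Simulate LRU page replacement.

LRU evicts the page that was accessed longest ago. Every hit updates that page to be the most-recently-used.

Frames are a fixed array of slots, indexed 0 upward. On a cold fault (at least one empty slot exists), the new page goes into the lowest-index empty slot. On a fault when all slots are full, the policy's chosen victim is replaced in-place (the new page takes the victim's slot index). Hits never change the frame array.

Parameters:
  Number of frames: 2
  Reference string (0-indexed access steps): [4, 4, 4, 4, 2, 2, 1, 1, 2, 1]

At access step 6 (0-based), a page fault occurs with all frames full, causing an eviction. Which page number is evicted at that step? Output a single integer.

Answer: 4

Derivation:
Step 0: ref 4 -> FAULT, frames=[4,-]
Step 1: ref 4 -> HIT, frames=[4,-]
Step 2: ref 4 -> HIT, frames=[4,-]
Step 3: ref 4 -> HIT, frames=[4,-]
Step 4: ref 2 -> FAULT, frames=[4,2]
Step 5: ref 2 -> HIT, frames=[4,2]
Step 6: ref 1 -> FAULT, evict 4, frames=[1,2]
At step 6: evicted page 4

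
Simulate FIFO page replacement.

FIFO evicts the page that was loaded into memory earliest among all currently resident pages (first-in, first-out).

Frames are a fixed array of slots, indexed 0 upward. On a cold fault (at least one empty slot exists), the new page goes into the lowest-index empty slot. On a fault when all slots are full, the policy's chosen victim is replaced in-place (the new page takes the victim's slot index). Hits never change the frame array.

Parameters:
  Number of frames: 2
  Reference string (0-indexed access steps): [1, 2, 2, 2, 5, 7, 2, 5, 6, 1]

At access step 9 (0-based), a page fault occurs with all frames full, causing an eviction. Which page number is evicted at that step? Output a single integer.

Step 0: ref 1 -> FAULT, frames=[1,-]
Step 1: ref 2 -> FAULT, frames=[1,2]
Step 2: ref 2 -> HIT, frames=[1,2]
Step 3: ref 2 -> HIT, frames=[1,2]
Step 4: ref 5 -> FAULT, evict 1, frames=[5,2]
Step 5: ref 7 -> FAULT, evict 2, frames=[5,7]
Step 6: ref 2 -> FAULT, evict 5, frames=[2,7]
Step 7: ref 5 -> FAULT, evict 7, frames=[2,5]
Step 8: ref 6 -> FAULT, evict 2, frames=[6,5]
Step 9: ref 1 -> FAULT, evict 5, frames=[6,1]
At step 9: evicted page 5

Answer: 5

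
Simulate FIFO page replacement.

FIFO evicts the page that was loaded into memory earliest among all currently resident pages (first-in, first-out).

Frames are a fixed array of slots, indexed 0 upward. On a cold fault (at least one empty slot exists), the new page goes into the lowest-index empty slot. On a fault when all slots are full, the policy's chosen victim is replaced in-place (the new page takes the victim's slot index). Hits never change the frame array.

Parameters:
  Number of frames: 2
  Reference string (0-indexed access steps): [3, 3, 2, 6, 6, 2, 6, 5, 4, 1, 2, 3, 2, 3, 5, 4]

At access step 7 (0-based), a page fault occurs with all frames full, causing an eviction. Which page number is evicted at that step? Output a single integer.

Answer: 2

Derivation:
Step 0: ref 3 -> FAULT, frames=[3,-]
Step 1: ref 3 -> HIT, frames=[3,-]
Step 2: ref 2 -> FAULT, frames=[3,2]
Step 3: ref 6 -> FAULT, evict 3, frames=[6,2]
Step 4: ref 6 -> HIT, frames=[6,2]
Step 5: ref 2 -> HIT, frames=[6,2]
Step 6: ref 6 -> HIT, frames=[6,2]
Step 7: ref 5 -> FAULT, evict 2, frames=[6,5]
At step 7: evicted page 2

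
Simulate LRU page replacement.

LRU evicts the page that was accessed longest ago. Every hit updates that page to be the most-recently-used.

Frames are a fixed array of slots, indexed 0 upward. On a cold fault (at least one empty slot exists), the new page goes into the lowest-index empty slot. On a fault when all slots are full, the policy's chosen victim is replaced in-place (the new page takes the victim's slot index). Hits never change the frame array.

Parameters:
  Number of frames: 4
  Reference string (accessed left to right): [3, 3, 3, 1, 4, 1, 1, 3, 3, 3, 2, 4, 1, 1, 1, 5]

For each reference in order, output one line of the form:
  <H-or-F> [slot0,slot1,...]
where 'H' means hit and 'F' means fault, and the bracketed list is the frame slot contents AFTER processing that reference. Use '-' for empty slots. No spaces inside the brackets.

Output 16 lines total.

F [3,-,-,-]
H [3,-,-,-]
H [3,-,-,-]
F [3,1,-,-]
F [3,1,4,-]
H [3,1,4,-]
H [3,1,4,-]
H [3,1,4,-]
H [3,1,4,-]
H [3,1,4,-]
F [3,1,4,2]
H [3,1,4,2]
H [3,1,4,2]
H [3,1,4,2]
H [3,1,4,2]
F [5,1,4,2]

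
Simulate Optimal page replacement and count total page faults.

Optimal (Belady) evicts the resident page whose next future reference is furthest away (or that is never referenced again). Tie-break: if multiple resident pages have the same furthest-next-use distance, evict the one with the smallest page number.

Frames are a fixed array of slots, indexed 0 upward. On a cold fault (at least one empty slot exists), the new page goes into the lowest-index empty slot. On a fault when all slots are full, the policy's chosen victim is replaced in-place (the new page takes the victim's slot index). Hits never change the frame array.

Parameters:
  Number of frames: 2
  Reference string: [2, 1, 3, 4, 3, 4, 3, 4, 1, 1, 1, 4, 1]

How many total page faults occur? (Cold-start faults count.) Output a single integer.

Step 0: ref 2 → FAULT, frames=[2,-]
Step 1: ref 1 → FAULT, frames=[2,1]
Step 2: ref 3 → FAULT (evict 2), frames=[3,1]
Step 3: ref 4 → FAULT (evict 1), frames=[3,4]
Step 4: ref 3 → HIT, frames=[3,4]
Step 5: ref 4 → HIT, frames=[3,4]
Step 6: ref 3 → HIT, frames=[3,4]
Step 7: ref 4 → HIT, frames=[3,4]
Step 8: ref 1 → FAULT (evict 3), frames=[1,4]
Step 9: ref 1 → HIT, frames=[1,4]
Step 10: ref 1 → HIT, frames=[1,4]
Step 11: ref 4 → HIT, frames=[1,4]
Step 12: ref 1 → HIT, frames=[1,4]
Total faults: 5

Answer: 5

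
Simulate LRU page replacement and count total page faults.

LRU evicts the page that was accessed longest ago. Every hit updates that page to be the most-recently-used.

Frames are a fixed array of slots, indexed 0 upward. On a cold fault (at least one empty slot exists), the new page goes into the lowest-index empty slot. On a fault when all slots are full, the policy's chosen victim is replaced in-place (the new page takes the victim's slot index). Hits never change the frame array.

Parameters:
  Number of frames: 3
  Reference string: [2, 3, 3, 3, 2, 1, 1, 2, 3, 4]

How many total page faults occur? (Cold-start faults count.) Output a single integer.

Step 0: ref 2 → FAULT, frames=[2,-,-]
Step 1: ref 3 → FAULT, frames=[2,3,-]
Step 2: ref 3 → HIT, frames=[2,3,-]
Step 3: ref 3 → HIT, frames=[2,3,-]
Step 4: ref 2 → HIT, frames=[2,3,-]
Step 5: ref 1 → FAULT, frames=[2,3,1]
Step 6: ref 1 → HIT, frames=[2,3,1]
Step 7: ref 2 → HIT, frames=[2,3,1]
Step 8: ref 3 → HIT, frames=[2,3,1]
Step 9: ref 4 → FAULT (evict 1), frames=[2,3,4]
Total faults: 4

Answer: 4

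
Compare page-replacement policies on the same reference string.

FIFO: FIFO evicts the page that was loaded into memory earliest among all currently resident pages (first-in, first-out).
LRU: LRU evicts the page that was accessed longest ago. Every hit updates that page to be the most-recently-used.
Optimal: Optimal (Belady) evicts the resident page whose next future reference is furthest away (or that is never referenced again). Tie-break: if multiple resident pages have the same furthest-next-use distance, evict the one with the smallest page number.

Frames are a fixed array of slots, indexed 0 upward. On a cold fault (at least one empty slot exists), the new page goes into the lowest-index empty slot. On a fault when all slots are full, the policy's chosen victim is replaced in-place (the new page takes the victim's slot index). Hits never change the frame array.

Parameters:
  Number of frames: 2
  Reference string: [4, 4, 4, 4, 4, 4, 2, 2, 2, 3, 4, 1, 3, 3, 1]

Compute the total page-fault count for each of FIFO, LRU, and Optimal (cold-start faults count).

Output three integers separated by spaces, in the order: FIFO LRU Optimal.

Answer: 6 6 4

Derivation:
--- FIFO ---
  step 0: ref 4 -> FAULT, frames=[4,-] (faults so far: 1)
  step 1: ref 4 -> HIT, frames=[4,-] (faults so far: 1)
  step 2: ref 4 -> HIT, frames=[4,-] (faults so far: 1)
  step 3: ref 4 -> HIT, frames=[4,-] (faults so far: 1)
  step 4: ref 4 -> HIT, frames=[4,-] (faults so far: 1)
  step 5: ref 4 -> HIT, frames=[4,-] (faults so far: 1)
  step 6: ref 2 -> FAULT, frames=[4,2] (faults so far: 2)
  step 7: ref 2 -> HIT, frames=[4,2] (faults so far: 2)
  step 8: ref 2 -> HIT, frames=[4,2] (faults so far: 2)
  step 9: ref 3 -> FAULT, evict 4, frames=[3,2] (faults so far: 3)
  step 10: ref 4 -> FAULT, evict 2, frames=[3,4] (faults so far: 4)
  step 11: ref 1 -> FAULT, evict 3, frames=[1,4] (faults so far: 5)
  step 12: ref 3 -> FAULT, evict 4, frames=[1,3] (faults so far: 6)
  step 13: ref 3 -> HIT, frames=[1,3] (faults so far: 6)
  step 14: ref 1 -> HIT, frames=[1,3] (faults so far: 6)
  FIFO total faults: 6
--- LRU ---
  step 0: ref 4 -> FAULT, frames=[4,-] (faults so far: 1)
  step 1: ref 4 -> HIT, frames=[4,-] (faults so far: 1)
  step 2: ref 4 -> HIT, frames=[4,-] (faults so far: 1)
  step 3: ref 4 -> HIT, frames=[4,-] (faults so far: 1)
  step 4: ref 4 -> HIT, frames=[4,-] (faults so far: 1)
  step 5: ref 4 -> HIT, frames=[4,-] (faults so far: 1)
  step 6: ref 2 -> FAULT, frames=[4,2] (faults so far: 2)
  step 7: ref 2 -> HIT, frames=[4,2] (faults so far: 2)
  step 8: ref 2 -> HIT, frames=[4,2] (faults so far: 2)
  step 9: ref 3 -> FAULT, evict 4, frames=[3,2] (faults so far: 3)
  step 10: ref 4 -> FAULT, evict 2, frames=[3,4] (faults so far: 4)
  step 11: ref 1 -> FAULT, evict 3, frames=[1,4] (faults so far: 5)
  step 12: ref 3 -> FAULT, evict 4, frames=[1,3] (faults so far: 6)
  step 13: ref 3 -> HIT, frames=[1,3] (faults so far: 6)
  step 14: ref 1 -> HIT, frames=[1,3] (faults so far: 6)
  LRU total faults: 6
--- Optimal ---
  step 0: ref 4 -> FAULT, frames=[4,-] (faults so far: 1)
  step 1: ref 4 -> HIT, frames=[4,-] (faults so far: 1)
  step 2: ref 4 -> HIT, frames=[4,-] (faults so far: 1)
  step 3: ref 4 -> HIT, frames=[4,-] (faults so far: 1)
  step 4: ref 4 -> HIT, frames=[4,-] (faults so far: 1)
  step 5: ref 4 -> HIT, frames=[4,-] (faults so far: 1)
  step 6: ref 2 -> FAULT, frames=[4,2] (faults so far: 2)
  step 7: ref 2 -> HIT, frames=[4,2] (faults so far: 2)
  step 8: ref 2 -> HIT, frames=[4,2] (faults so far: 2)
  step 9: ref 3 -> FAULT, evict 2, frames=[4,3] (faults so far: 3)
  step 10: ref 4 -> HIT, frames=[4,3] (faults so far: 3)
  step 11: ref 1 -> FAULT, evict 4, frames=[1,3] (faults so far: 4)
  step 12: ref 3 -> HIT, frames=[1,3] (faults so far: 4)
  step 13: ref 3 -> HIT, frames=[1,3] (faults so far: 4)
  step 14: ref 1 -> HIT, frames=[1,3] (faults so far: 4)
  Optimal total faults: 4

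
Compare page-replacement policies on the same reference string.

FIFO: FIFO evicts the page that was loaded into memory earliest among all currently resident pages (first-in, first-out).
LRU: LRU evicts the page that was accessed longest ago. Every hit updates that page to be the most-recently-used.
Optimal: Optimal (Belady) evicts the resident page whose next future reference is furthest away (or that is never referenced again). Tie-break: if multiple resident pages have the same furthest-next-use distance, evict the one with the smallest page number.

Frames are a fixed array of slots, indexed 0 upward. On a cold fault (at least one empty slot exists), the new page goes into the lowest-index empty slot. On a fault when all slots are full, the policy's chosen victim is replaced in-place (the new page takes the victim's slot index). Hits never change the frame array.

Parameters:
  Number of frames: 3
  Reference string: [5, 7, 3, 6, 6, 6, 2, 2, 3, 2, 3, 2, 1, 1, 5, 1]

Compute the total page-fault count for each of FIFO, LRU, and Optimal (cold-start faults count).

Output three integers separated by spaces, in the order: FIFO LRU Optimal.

--- FIFO ---
  step 0: ref 5 -> FAULT, frames=[5,-,-] (faults so far: 1)
  step 1: ref 7 -> FAULT, frames=[5,7,-] (faults so far: 2)
  step 2: ref 3 -> FAULT, frames=[5,7,3] (faults so far: 3)
  step 3: ref 6 -> FAULT, evict 5, frames=[6,7,3] (faults so far: 4)
  step 4: ref 6 -> HIT, frames=[6,7,3] (faults so far: 4)
  step 5: ref 6 -> HIT, frames=[6,7,3] (faults so far: 4)
  step 6: ref 2 -> FAULT, evict 7, frames=[6,2,3] (faults so far: 5)
  step 7: ref 2 -> HIT, frames=[6,2,3] (faults so far: 5)
  step 8: ref 3 -> HIT, frames=[6,2,3] (faults so far: 5)
  step 9: ref 2 -> HIT, frames=[6,2,3] (faults so far: 5)
  step 10: ref 3 -> HIT, frames=[6,2,3] (faults so far: 5)
  step 11: ref 2 -> HIT, frames=[6,2,3] (faults so far: 5)
  step 12: ref 1 -> FAULT, evict 3, frames=[6,2,1] (faults so far: 6)
  step 13: ref 1 -> HIT, frames=[6,2,1] (faults so far: 6)
  step 14: ref 5 -> FAULT, evict 6, frames=[5,2,1] (faults so far: 7)
  step 15: ref 1 -> HIT, frames=[5,2,1] (faults so far: 7)
  FIFO total faults: 7
--- LRU ---
  step 0: ref 5 -> FAULT, frames=[5,-,-] (faults so far: 1)
  step 1: ref 7 -> FAULT, frames=[5,7,-] (faults so far: 2)
  step 2: ref 3 -> FAULT, frames=[5,7,3] (faults so far: 3)
  step 3: ref 6 -> FAULT, evict 5, frames=[6,7,3] (faults so far: 4)
  step 4: ref 6 -> HIT, frames=[6,7,3] (faults so far: 4)
  step 5: ref 6 -> HIT, frames=[6,7,3] (faults so far: 4)
  step 6: ref 2 -> FAULT, evict 7, frames=[6,2,3] (faults so far: 5)
  step 7: ref 2 -> HIT, frames=[6,2,3] (faults so far: 5)
  step 8: ref 3 -> HIT, frames=[6,2,3] (faults so far: 5)
  step 9: ref 2 -> HIT, frames=[6,2,3] (faults so far: 5)
  step 10: ref 3 -> HIT, frames=[6,2,3] (faults so far: 5)
  step 11: ref 2 -> HIT, frames=[6,2,3] (faults so far: 5)
  step 12: ref 1 -> FAULT, evict 6, frames=[1,2,3] (faults so far: 6)
  step 13: ref 1 -> HIT, frames=[1,2,3] (faults so far: 6)
  step 14: ref 5 -> FAULT, evict 3, frames=[1,2,5] (faults so far: 7)
  step 15: ref 1 -> HIT, frames=[1,2,5] (faults so far: 7)
  LRU total faults: 7
--- Optimal ---
  step 0: ref 5 -> FAULT, frames=[5,-,-] (faults so far: 1)
  step 1: ref 7 -> FAULT, frames=[5,7,-] (faults so far: 2)
  step 2: ref 3 -> FAULT, frames=[5,7,3] (faults so far: 3)
  step 3: ref 6 -> FAULT, evict 7, frames=[5,6,3] (faults so far: 4)
  step 4: ref 6 -> HIT, frames=[5,6,3] (faults so far: 4)
  step 5: ref 6 -> HIT, frames=[5,6,3] (faults so far: 4)
  step 6: ref 2 -> FAULT, evict 6, frames=[5,2,3] (faults so far: 5)
  step 7: ref 2 -> HIT, frames=[5,2,3] (faults so far: 5)
  step 8: ref 3 -> HIT, frames=[5,2,3] (faults so far: 5)
  step 9: ref 2 -> HIT, frames=[5,2,3] (faults so far: 5)
  step 10: ref 3 -> HIT, frames=[5,2,3] (faults so far: 5)
  step 11: ref 2 -> HIT, frames=[5,2,3] (faults so far: 5)
  step 12: ref 1 -> FAULT, evict 2, frames=[5,1,3] (faults so far: 6)
  step 13: ref 1 -> HIT, frames=[5,1,3] (faults so far: 6)
  step 14: ref 5 -> HIT, frames=[5,1,3] (faults so far: 6)
  step 15: ref 1 -> HIT, frames=[5,1,3] (faults so far: 6)
  Optimal total faults: 6

Answer: 7 7 6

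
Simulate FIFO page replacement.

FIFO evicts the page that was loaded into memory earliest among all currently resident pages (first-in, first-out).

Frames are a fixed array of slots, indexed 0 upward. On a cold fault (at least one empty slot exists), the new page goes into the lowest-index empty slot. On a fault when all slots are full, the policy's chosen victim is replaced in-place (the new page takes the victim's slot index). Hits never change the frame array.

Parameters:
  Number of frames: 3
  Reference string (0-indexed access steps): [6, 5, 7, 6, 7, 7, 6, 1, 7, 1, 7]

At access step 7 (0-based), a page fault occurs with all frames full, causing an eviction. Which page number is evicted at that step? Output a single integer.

Step 0: ref 6 -> FAULT, frames=[6,-,-]
Step 1: ref 5 -> FAULT, frames=[6,5,-]
Step 2: ref 7 -> FAULT, frames=[6,5,7]
Step 3: ref 6 -> HIT, frames=[6,5,7]
Step 4: ref 7 -> HIT, frames=[6,5,7]
Step 5: ref 7 -> HIT, frames=[6,5,7]
Step 6: ref 6 -> HIT, frames=[6,5,7]
Step 7: ref 1 -> FAULT, evict 6, frames=[1,5,7]
At step 7: evicted page 6

Answer: 6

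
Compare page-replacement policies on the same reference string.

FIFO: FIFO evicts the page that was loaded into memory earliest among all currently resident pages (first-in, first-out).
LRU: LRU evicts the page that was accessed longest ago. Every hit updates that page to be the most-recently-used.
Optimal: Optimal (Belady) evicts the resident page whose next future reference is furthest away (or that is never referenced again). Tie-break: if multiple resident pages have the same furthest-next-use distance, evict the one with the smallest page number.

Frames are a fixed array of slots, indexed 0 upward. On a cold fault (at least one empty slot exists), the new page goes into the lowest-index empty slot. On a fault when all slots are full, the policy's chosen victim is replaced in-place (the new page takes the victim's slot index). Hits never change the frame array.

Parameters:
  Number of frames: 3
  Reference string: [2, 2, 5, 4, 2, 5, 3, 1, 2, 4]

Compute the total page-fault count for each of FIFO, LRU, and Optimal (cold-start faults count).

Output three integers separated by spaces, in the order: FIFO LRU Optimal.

Answer: 7 7 5

Derivation:
--- FIFO ---
  step 0: ref 2 -> FAULT, frames=[2,-,-] (faults so far: 1)
  step 1: ref 2 -> HIT, frames=[2,-,-] (faults so far: 1)
  step 2: ref 5 -> FAULT, frames=[2,5,-] (faults so far: 2)
  step 3: ref 4 -> FAULT, frames=[2,5,4] (faults so far: 3)
  step 4: ref 2 -> HIT, frames=[2,5,4] (faults so far: 3)
  step 5: ref 5 -> HIT, frames=[2,5,4] (faults so far: 3)
  step 6: ref 3 -> FAULT, evict 2, frames=[3,5,4] (faults so far: 4)
  step 7: ref 1 -> FAULT, evict 5, frames=[3,1,4] (faults so far: 5)
  step 8: ref 2 -> FAULT, evict 4, frames=[3,1,2] (faults so far: 6)
  step 9: ref 4 -> FAULT, evict 3, frames=[4,1,2] (faults so far: 7)
  FIFO total faults: 7
--- LRU ---
  step 0: ref 2 -> FAULT, frames=[2,-,-] (faults so far: 1)
  step 1: ref 2 -> HIT, frames=[2,-,-] (faults so far: 1)
  step 2: ref 5 -> FAULT, frames=[2,5,-] (faults so far: 2)
  step 3: ref 4 -> FAULT, frames=[2,5,4] (faults so far: 3)
  step 4: ref 2 -> HIT, frames=[2,5,4] (faults so far: 3)
  step 5: ref 5 -> HIT, frames=[2,5,4] (faults so far: 3)
  step 6: ref 3 -> FAULT, evict 4, frames=[2,5,3] (faults so far: 4)
  step 7: ref 1 -> FAULT, evict 2, frames=[1,5,3] (faults so far: 5)
  step 8: ref 2 -> FAULT, evict 5, frames=[1,2,3] (faults so far: 6)
  step 9: ref 4 -> FAULT, evict 3, frames=[1,2,4] (faults so far: 7)
  LRU total faults: 7
--- Optimal ---
  step 0: ref 2 -> FAULT, frames=[2,-,-] (faults so far: 1)
  step 1: ref 2 -> HIT, frames=[2,-,-] (faults so far: 1)
  step 2: ref 5 -> FAULT, frames=[2,5,-] (faults so far: 2)
  step 3: ref 4 -> FAULT, frames=[2,5,4] (faults so far: 3)
  step 4: ref 2 -> HIT, frames=[2,5,4] (faults so far: 3)
  step 5: ref 5 -> HIT, frames=[2,5,4] (faults so far: 3)
  step 6: ref 3 -> FAULT, evict 5, frames=[2,3,4] (faults so far: 4)
  step 7: ref 1 -> FAULT, evict 3, frames=[2,1,4] (faults so far: 5)
  step 8: ref 2 -> HIT, frames=[2,1,4] (faults so far: 5)
  step 9: ref 4 -> HIT, frames=[2,1,4] (faults so far: 5)
  Optimal total faults: 5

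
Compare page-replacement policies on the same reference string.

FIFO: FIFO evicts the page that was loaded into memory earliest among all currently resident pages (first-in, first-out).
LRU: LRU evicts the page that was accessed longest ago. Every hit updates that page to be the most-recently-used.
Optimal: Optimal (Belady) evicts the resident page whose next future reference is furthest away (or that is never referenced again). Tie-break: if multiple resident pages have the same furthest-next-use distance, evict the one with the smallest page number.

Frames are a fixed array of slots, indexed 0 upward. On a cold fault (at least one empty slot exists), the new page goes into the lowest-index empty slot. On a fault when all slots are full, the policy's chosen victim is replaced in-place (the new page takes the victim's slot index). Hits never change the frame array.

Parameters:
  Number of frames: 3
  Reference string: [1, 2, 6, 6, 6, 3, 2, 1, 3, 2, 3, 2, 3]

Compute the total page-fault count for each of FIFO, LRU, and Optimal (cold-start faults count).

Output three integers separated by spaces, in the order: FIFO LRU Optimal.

Answer: 6 5 4

Derivation:
--- FIFO ---
  step 0: ref 1 -> FAULT, frames=[1,-,-] (faults so far: 1)
  step 1: ref 2 -> FAULT, frames=[1,2,-] (faults so far: 2)
  step 2: ref 6 -> FAULT, frames=[1,2,6] (faults so far: 3)
  step 3: ref 6 -> HIT, frames=[1,2,6] (faults so far: 3)
  step 4: ref 6 -> HIT, frames=[1,2,6] (faults so far: 3)
  step 5: ref 3 -> FAULT, evict 1, frames=[3,2,6] (faults so far: 4)
  step 6: ref 2 -> HIT, frames=[3,2,6] (faults so far: 4)
  step 7: ref 1 -> FAULT, evict 2, frames=[3,1,6] (faults so far: 5)
  step 8: ref 3 -> HIT, frames=[3,1,6] (faults so far: 5)
  step 9: ref 2 -> FAULT, evict 6, frames=[3,1,2] (faults so far: 6)
  step 10: ref 3 -> HIT, frames=[3,1,2] (faults so far: 6)
  step 11: ref 2 -> HIT, frames=[3,1,2] (faults so far: 6)
  step 12: ref 3 -> HIT, frames=[3,1,2] (faults so far: 6)
  FIFO total faults: 6
--- LRU ---
  step 0: ref 1 -> FAULT, frames=[1,-,-] (faults so far: 1)
  step 1: ref 2 -> FAULT, frames=[1,2,-] (faults so far: 2)
  step 2: ref 6 -> FAULT, frames=[1,2,6] (faults so far: 3)
  step 3: ref 6 -> HIT, frames=[1,2,6] (faults so far: 3)
  step 4: ref 6 -> HIT, frames=[1,2,6] (faults so far: 3)
  step 5: ref 3 -> FAULT, evict 1, frames=[3,2,6] (faults so far: 4)
  step 6: ref 2 -> HIT, frames=[3,2,6] (faults so far: 4)
  step 7: ref 1 -> FAULT, evict 6, frames=[3,2,1] (faults so far: 5)
  step 8: ref 3 -> HIT, frames=[3,2,1] (faults so far: 5)
  step 9: ref 2 -> HIT, frames=[3,2,1] (faults so far: 5)
  step 10: ref 3 -> HIT, frames=[3,2,1] (faults so far: 5)
  step 11: ref 2 -> HIT, frames=[3,2,1] (faults so far: 5)
  step 12: ref 3 -> HIT, frames=[3,2,1] (faults so far: 5)
  LRU total faults: 5
--- Optimal ---
  step 0: ref 1 -> FAULT, frames=[1,-,-] (faults so far: 1)
  step 1: ref 2 -> FAULT, frames=[1,2,-] (faults so far: 2)
  step 2: ref 6 -> FAULT, frames=[1,2,6] (faults so far: 3)
  step 3: ref 6 -> HIT, frames=[1,2,6] (faults so far: 3)
  step 4: ref 6 -> HIT, frames=[1,2,6] (faults so far: 3)
  step 5: ref 3 -> FAULT, evict 6, frames=[1,2,3] (faults so far: 4)
  step 6: ref 2 -> HIT, frames=[1,2,3] (faults so far: 4)
  step 7: ref 1 -> HIT, frames=[1,2,3] (faults so far: 4)
  step 8: ref 3 -> HIT, frames=[1,2,3] (faults so far: 4)
  step 9: ref 2 -> HIT, frames=[1,2,3] (faults so far: 4)
  step 10: ref 3 -> HIT, frames=[1,2,3] (faults so far: 4)
  step 11: ref 2 -> HIT, frames=[1,2,3] (faults so far: 4)
  step 12: ref 3 -> HIT, frames=[1,2,3] (faults so far: 4)
  Optimal total faults: 4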